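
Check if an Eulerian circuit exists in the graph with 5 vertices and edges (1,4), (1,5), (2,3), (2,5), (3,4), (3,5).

Step 1: Find the degree of each vertex:
  deg(1) = 2
  deg(2) = 2
  deg(3) = 3
  deg(4) = 2
  deg(5) = 3

Step 2: Count vertices with odd degree:
  Odd-degree vertices: 3, 5 (2 total)

Step 3: Apply Euler's theorem:
  - Eulerian circuit exists iff graph is connected and all vertices have even degree
  - Eulerian path exists iff graph is connected and has 0 or 2 odd-degree vertices

Graph is connected with exactly 2 odd-degree vertices (3, 5).
Eulerian path exists (starting and ending at the odd-degree vertices), but no Eulerian circuit.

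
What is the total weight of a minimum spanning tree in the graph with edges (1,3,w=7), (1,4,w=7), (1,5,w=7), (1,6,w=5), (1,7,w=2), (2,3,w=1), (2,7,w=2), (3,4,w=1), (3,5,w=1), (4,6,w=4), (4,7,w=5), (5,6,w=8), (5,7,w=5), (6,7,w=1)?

Apply Kruskal's algorithm (sort edges by weight, add if no cycle):

Sorted edges by weight:
  (2,3) w=1
  (3,5) w=1
  (3,4) w=1
  (6,7) w=1
  (1,7) w=2
  (2,7) w=2
  (4,6) w=4
  (1,6) w=5
  (4,7) w=5
  (5,7) w=5
  (1,4) w=7
  (1,3) w=7
  (1,5) w=7
  (5,6) w=8

Add edge (2,3) w=1 -- no cycle. Running total: 1
Add edge (3,5) w=1 -- no cycle. Running total: 2
Add edge (3,4) w=1 -- no cycle. Running total: 3
Add edge (6,7) w=1 -- no cycle. Running total: 4
Add edge (1,7) w=2 -- no cycle. Running total: 6
Add edge (2,7) w=2 -- no cycle. Running total: 8

MST edges: (2,3,w=1), (3,5,w=1), (3,4,w=1), (6,7,w=1), (1,7,w=2), (2,7,w=2)
Total MST weight: 1 + 1 + 1 + 1 + 2 + 2 = 8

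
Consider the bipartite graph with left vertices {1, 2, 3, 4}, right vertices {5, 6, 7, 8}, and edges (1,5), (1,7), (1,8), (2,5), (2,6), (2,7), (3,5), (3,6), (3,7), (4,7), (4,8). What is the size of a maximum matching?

Step 1: List the neighbors of each left vertex:
  1: 5, 7, 8
  2: 5, 6, 7
  3: 5, 6, 7
  4: 7, 8

Step 2: Greedily match left vertices, then look for augmenting paths:
  Match 1 -- 5
  Match 2 -- 6
  Match 3 -- 7
  Match 4 -- 8
  No augmenting path remains.

Step 3: Verify this is maximum:
  Matching size 4 = min(|L|, |R|) = min(4, 4), which is an upper bound, so this matching is maximum.

Maximum matching: {(1,5), (2,6), (3,7), (4,8)}
Size: 4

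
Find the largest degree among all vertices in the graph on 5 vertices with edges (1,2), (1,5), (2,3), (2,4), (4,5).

Step 1: Count edges incident to each vertex:
  deg(1) = 2 (neighbors: 2, 5)
  deg(2) = 3 (neighbors: 1, 3, 4)
  deg(3) = 1 (neighbors: 2)
  deg(4) = 2 (neighbors: 2, 5)
  deg(5) = 2 (neighbors: 1, 4)

Step 2: Find maximum:
  max(2, 3, 1, 2, 2) = 3 (vertex 2)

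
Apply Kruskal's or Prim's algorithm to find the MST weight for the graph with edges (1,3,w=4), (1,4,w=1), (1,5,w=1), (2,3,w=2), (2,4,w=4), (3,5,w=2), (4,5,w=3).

Apply Kruskal's algorithm (sort edges by weight, add if no cycle):

Sorted edges by weight:
  (1,4) w=1
  (1,5) w=1
  (2,3) w=2
  (3,5) w=2
  (4,5) w=3
  (1,3) w=4
  (2,4) w=4

Add edge (1,4) w=1 -- no cycle. Running total: 1
Add edge (1,5) w=1 -- no cycle. Running total: 2
Add edge (2,3) w=2 -- no cycle. Running total: 4
Add edge (3,5) w=2 -- no cycle. Running total: 6

MST edges: (1,4,w=1), (1,5,w=1), (2,3,w=2), (3,5,w=2)
Total MST weight: 1 + 1 + 2 + 2 = 6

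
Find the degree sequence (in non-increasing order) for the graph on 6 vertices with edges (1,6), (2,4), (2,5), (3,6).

Step 1: Count edges incident to each vertex:
  deg(1) = 1 (neighbors: 6)
  deg(2) = 2 (neighbors: 4, 5)
  deg(3) = 1 (neighbors: 6)
  deg(4) = 1 (neighbors: 2)
  deg(5) = 1 (neighbors: 2)
  deg(6) = 2 (neighbors: 1, 3)

Step 2: Sort degrees in non-increasing order:
  Degrees: [1, 2, 1, 1, 1, 2] -> sorted: [2, 2, 1, 1, 1, 1]

Degree sequence: [2, 2, 1, 1, 1, 1]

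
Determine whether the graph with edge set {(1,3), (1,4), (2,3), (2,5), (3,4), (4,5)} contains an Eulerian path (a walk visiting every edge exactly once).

Step 1: Find the degree of each vertex:
  deg(1) = 2
  deg(2) = 2
  deg(3) = 3
  deg(4) = 3
  deg(5) = 2

Step 2: Count vertices with odd degree:
  Odd-degree vertices: 3, 4 (2 total)

Step 3: Apply Euler's theorem:
  - Eulerian circuit exists iff graph is connected and all vertices have even degree
  - Eulerian path exists iff graph is connected and has 0 or 2 odd-degree vertices

Graph is connected with exactly 2 odd-degree vertices (3, 4).
Eulerian path exists (starting and ending at the odd-degree vertices), but no Eulerian circuit.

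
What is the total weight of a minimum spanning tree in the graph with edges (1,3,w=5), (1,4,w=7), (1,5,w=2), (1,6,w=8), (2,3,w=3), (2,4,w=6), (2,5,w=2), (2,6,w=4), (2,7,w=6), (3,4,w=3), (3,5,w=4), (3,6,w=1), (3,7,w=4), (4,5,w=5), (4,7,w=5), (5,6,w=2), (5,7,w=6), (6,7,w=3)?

Apply Kruskal's algorithm (sort edges by weight, add if no cycle):

Sorted edges by weight:
  (3,6) w=1
  (1,5) w=2
  (2,5) w=2
  (5,6) w=2
  (2,3) w=3
  (3,4) w=3
  (6,7) w=3
  (2,6) w=4
  (3,5) w=4
  (3,7) w=4
  (1,3) w=5
  (4,5) w=5
  (4,7) w=5
  (2,4) w=6
  (2,7) w=6
  (5,7) w=6
  (1,4) w=7
  (1,6) w=8

Add edge (3,6) w=1 -- no cycle. Running total: 1
Add edge (1,5) w=2 -- no cycle. Running total: 3
Add edge (2,5) w=2 -- no cycle. Running total: 5
Add edge (5,6) w=2 -- no cycle. Running total: 7
Skip edge (2,3) w=3 -- would create cycle
Add edge (3,4) w=3 -- no cycle. Running total: 10
Add edge (6,7) w=3 -- no cycle. Running total: 13

MST edges: (3,6,w=1), (1,5,w=2), (2,5,w=2), (5,6,w=2), (3,4,w=3), (6,7,w=3)
Total MST weight: 1 + 2 + 2 + 2 + 3 + 3 = 13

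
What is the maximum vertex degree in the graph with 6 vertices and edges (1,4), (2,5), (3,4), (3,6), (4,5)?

Step 1: Count edges incident to each vertex:
  deg(1) = 1 (neighbors: 4)
  deg(2) = 1 (neighbors: 5)
  deg(3) = 2 (neighbors: 4, 6)
  deg(4) = 3 (neighbors: 1, 3, 5)
  deg(5) = 2 (neighbors: 2, 4)
  deg(6) = 1 (neighbors: 3)

Step 2: Find maximum:
  max(1, 1, 2, 3, 2, 1) = 3 (vertex 4)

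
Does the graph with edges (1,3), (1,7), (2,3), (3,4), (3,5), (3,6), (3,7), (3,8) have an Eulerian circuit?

Step 1: Find the degree of each vertex:
  deg(1) = 2
  deg(2) = 1
  deg(3) = 7
  deg(4) = 1
  deg(5) = 1
  deg(6) = 1
  deg(7) = 2
  deg(8) = 1

Step 2: Count vertices with odd degree:
  Odd-degree vertices: 2, 3, 4, 5, 6, 8 (6 total)

Step 3: Apply Euler's theorem:
  - Eulerian circuit exists iff graph is connected and all vertices have even degree
  - Eulerian path exists iff graph is connected and has 0 or 2 odd-degree vertices

Graph has 6 odd-degree vertices (need 0 or 2).
Neither Eulerian path nor Eulerian circuit exists.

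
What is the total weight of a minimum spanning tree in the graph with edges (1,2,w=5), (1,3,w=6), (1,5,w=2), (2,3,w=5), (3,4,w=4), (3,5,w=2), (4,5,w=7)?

Apply Kruskal's algorithm (sort edges by weight, add if no cycle):

Sorted edges by weight:
  (1,5) w=2
  (3,5) w=2
  (3,4) w=4
  (1,2) w=5
  (2,3) w=5
  (1,3) w=6
  (4,5) w=7

Add edge (1,5) w=2 -- no cycle. Running total: 2
Add edge (3,5) w=2 -- no cycle. Running total: 4
Add edge (3,4) w=4 -- no cycle. Running total: 8
Add edge (1,2) w=5 -- no cycle. Running total: 13

MST edges: (1,5,w=2), (3,5,w=2), (3,4,w=4), (1,2,w=5)
Total MST weight: 2 + 2 + 4 + 5 = 13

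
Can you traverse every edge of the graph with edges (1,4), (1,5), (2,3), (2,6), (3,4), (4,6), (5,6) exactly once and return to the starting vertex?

Step 1: Find the degree of each vertex:
  deg(1) = 2
  deg(2) = 2
  deg(3) = 2
  deg(4) = 3
  deg(5) = 2
  deg(6) = 3

Step 2: Count vertices with odd degree:
  Odd-degree vertices: 4, 6 (2 total)

Step 3: Apply Euler's theorem:
  - Eulerian circuit exists iff graph is connected and all vertices have even degree
  - Eulerian path exists iff graph is connected and has 0 or 2 odd-degree vertices

Graph is connected with exactly 2 odd-degree vertices (4, 6).
Eulerian path exists (starting and ending at the odd-degree vertices), but no Eulerian circuit.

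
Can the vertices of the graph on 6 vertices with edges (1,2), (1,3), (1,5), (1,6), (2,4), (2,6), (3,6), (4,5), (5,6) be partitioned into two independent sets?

Step 1: Attempt 2-coloring using BFS:
  Start at vertex 1, assign color 0
  Color vertex 2 with color 1 (neighbor of 1)
  Color vertex 3 with color 1 (neighbor of 1)
  Color vertex 5 with color 1 (neighbor of 1)
  Color vertex 6 with color 1 (neighbor of 1)
  Color vertex 4 with color 0 (neighbor of 2)

Step 2: Conflict found! Vertices 2 and 6 are adjacent but have the same color.
This means the graph contains an odd cycle.

The graph is NOT bipartite.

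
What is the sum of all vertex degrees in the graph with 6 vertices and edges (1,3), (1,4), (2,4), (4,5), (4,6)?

Step 1: Count edges incident to each vertex:
  deg(1) = 2 (neighbors: 3, 4)
  deg(2) = 1 (neighbors: 4)
  deg(3) = 1 (neighbors: 1)
  deg(4) = 4 (neighbors: 1, 2, 5, 6)
  deg(5) = 1 (neighbors: 4)
  deg(6) = 1 (neighbors: 4)

Step 2: Sum all degrees:
  2 + 1 + 1 + 4 + 1 + 1 = 10

Verification: sum of degrees = 2 * |E| = 2 * 5 = 10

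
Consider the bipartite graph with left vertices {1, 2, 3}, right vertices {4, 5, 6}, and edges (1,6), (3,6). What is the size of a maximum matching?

Step 1: List the neighbors of each left vertex:
  1: 6
  2: (none)
  3: 6

Step 2: Greedily match left vertices, then look for augmenting paths:
  Match 1 -- 6
  No augmenting path remains.

Step 3: Verify this is maximum:
  Matching has size 1. The vertex set {6} covers every edge and has size 1; any matching has at most one edge per cover vertex, so 1 is maximum (König's theorem).

Maximum matching: {(1,6)}
Size: 1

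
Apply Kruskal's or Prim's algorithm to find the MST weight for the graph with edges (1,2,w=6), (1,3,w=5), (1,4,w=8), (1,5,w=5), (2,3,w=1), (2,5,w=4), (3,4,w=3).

Apply Kruskal's algorithm (sort edges by weight, add if no cycle):

Sorted edges by weight:
  (2,3) w=1
  (3,4) w=3
  (2,5) w=4
  (1,3) w=5
  (1,5) w=5
  (1,2) w=6
  (1,4) w=8

Add edge (2,3) w=1 -- no cycle. Running total: 1
Add edge (3,4) w=3 -- no cycle. Running total: 4
Add edge (2,5) w=4 -- no cycle. Running total: 8
Add edge (1,3) w=5 -- no cycle. Running total: 13

MST edges: (2,3,w=1), (3,4,w=3), (2,5,w=4), (1,3,w=5)
Total MST weight: 1 + 3 + 4 + 5 = 13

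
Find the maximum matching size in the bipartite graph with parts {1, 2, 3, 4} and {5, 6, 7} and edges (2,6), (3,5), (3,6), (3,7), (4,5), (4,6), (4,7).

Step 1: List the neighbors of each left vertex:
  1: (none)
  2: 6
  3: 5, 6, 7
  4: 5, 6, 7

Step 2: Greedily match left vertices, then look for augmenting paths:
  Match 2 -- 6
  Match 3 -- 5
  Match 4 -- 7
  No augmenting path remains.

Step 3: Verify this is maximum:
  Matching size 3 = min(|L|, |R|) = min(4, 3), which is an upper bound, so this matching is maximum.

Maximum matching: {(2,6), (3,5), (4,7)}
Size: 3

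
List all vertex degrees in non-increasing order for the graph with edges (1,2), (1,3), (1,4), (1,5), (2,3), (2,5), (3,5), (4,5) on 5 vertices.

Step 1: Count edges incident to each vertex:
  deg(1) = 4 (neighbors: 2, 3, 4, 5)
  deg(2) = 3 (neighbors: 1, 3, 5)
  deg(3) = 3 (neighbors: 1, 2, 5)
  deg(4) = 2 (neighbors: 1, 5)
  deg(5) = 4 (neighbors: 1, 2, 3, 4)

Step 2: Sort degrees in non-increasing order:
  Degrees: [4, 3, 3, 2, 4] -> sorted: [4, 4, 3, 3, 2]

Degree sequence: [4, 4, 3, 3, 2]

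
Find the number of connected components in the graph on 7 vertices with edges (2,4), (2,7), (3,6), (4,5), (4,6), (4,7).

Step 1: Build adjacency list from edges:
  1: (none)
  2: 4, 7
  3: 6
  4: 2, 5, 6, 7
  5: 4
  6: 3, 4
  7: 2, 4

Step 2: Run BFS/DFS from vertex 1:
  Visited: {1}
  Reached 1 of 7 vertices

Step 3: Only 1 of 7 vertices reached. Graph is disconnected.
Connected components: {1}, {2, 3, 4, 5, 6, 7}
Number of connected components: 2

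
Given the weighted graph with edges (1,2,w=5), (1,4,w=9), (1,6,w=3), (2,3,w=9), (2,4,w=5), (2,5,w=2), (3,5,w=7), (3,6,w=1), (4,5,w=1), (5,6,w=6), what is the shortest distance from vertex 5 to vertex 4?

Step 1: Build adjacency list with weights:
  1: 2(w=5), 4(w=9), 6(w=3)
  2: 1(w=5), 3(w=9), 4(w=5), 5(w=2)
  3: 2(w=9), 5(w=7), 6(w=1)
  4: 1(w=9), 2(w=5), 5(w=1)
  5: 2(w=2), 3(w=7), 4(w=1), 6(w=6)
  6: 1(w=3), 3(w=1), 5(w=6)

Step 2: Apply Dijkstra's algorithm from vertex 5:
  Visit vertex 5 (distance=0)
    Update dist[2] = 2
    Update dist[3] = 7
    Update dist[4] = 1
    Update dist[6] = 6
  Visit vertex 4 (distance=1)
    Update dist[1] = 10

Step 3: Shortest path: 5 -> 4
Total weight: 1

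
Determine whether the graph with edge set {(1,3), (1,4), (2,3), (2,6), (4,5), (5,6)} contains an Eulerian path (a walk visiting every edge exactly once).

Step 1: Find the degree of each vertex:
  deg(1) = 2
  deg(2) = 2
  deg(3) = 2
  deg(4) = 2
  deg(5) = 2
  deg(6) = 2

Step 2: Count vertices with odd degree:
  All vertices have even degree (0 odd-degree vertices)

Step 3: Apply Euler's theorem:
  - Eulerian circuit exists iff graph is connected and all vertices have even degree
  - Eulerian path exists iff graph is connected and has 0 or 2 odd-degree vertices

Graph is connected with 0 odd-degree vertices.
Both Eulerian circuit and Eulerian path exist.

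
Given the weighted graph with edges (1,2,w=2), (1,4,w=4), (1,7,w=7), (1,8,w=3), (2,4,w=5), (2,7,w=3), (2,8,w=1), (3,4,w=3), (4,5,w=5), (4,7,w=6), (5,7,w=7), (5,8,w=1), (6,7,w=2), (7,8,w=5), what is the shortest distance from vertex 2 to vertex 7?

Step 1: Build adjacency list with weights:
  1: 2(w=2), 4(w=4), 7(w=7), 8(w=3)
  2: 1(w=2), 4(w=5), 7(w=3), 8(w=1)
  3: 4(w=3)
  4: 1(w=4), 2(w=5), 3(w=3), 5(w=5), 7(w=6)
  5: 4(w=5), 7(w=7), 8(w=1)
  6: 7(w=2)
  7: 1(w=7), 2(w=3), 4(w=6), 5(w=7), 6(w=2), 8(w=5)
  8: 1(w=3), 2(w=1), 5(w=1), 7(w=5)

Step 2: Apply Dijkstra's algorithm from vertex 2:
  Visit vertex 2 (distance=0)
    Update dist[1] = 2
    Update dist[4] = 5
    Update dist[7] = 3
    Update dist[8] = 1
  Visit vertex 8 (distance=1)
    Update dist[5] = 2
  Visit vertex 1 (distance=2)
  Visit vertex 5 (distance=2)
  Visit vertex 7 (distance=3)
    Update dist[6] = 5

Step 3: Shortest path: 2 -> 7
Total weight: 3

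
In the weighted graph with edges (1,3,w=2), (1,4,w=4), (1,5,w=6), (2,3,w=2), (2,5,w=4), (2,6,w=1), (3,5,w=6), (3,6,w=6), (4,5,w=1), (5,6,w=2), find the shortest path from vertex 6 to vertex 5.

Step 1: Build adjacency list with weights:
  1: 3(w=2), 4(w=4), 5(w=6)
  2: 3(w=2), 5(w=4), 6(w=1)
  3: 1(w=2), 2(w=2), 5(w=6), 6(w=6)
  4: 1(w=4), 5(w=1)
  5: 1(w=6), 2(w=4), 3(w=6), 4(w=1), 6(w=2)
  6: 2(w=1), 3(w=6), 5(w=2)

Step 2: Apply Dijkstra's algorithm from vertex 6:
  Visit vertex 6 (distance=0)
    Update dist[2] = 1
    Update dist[3] = 6
    Update dist[5] = 2
  Visit vertex 2 (distance=1)
    Update dist[3] = 3
  Visit vertex 5 (distance=2)
    Update dist[1] = 8
    Update dist[4] = 3

Step 3: Shortest path: 6 -> 5
Total weight: 2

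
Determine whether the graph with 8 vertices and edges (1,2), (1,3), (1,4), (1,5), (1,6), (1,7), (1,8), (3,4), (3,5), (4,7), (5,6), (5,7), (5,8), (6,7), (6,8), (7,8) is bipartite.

Step 1: Attempt 2-coloring using BFS:
  Start at vertex 1, assign color 0
  Color vertex 2 with color 1 (neighbor of 1)
  Color vertex 3 with color 1 (neighbor of 1)
  Color vertex 4 with color 1 (neighbor of 1)
  Color vertex 5 with color 1 (neighbor of 1)
  Color vertex 6 with color 1 (neighbor of 1)
  Color vertex 7 with color 1 (neighbor of 1)
  Color vertex 8 with color 1 (neighbor of 1)

Step 2: Conflict found! Vertices 3 and 4 are adjacent but have the same color.
This means the graph contains an odd cycle.

The graph is NOT bipartite.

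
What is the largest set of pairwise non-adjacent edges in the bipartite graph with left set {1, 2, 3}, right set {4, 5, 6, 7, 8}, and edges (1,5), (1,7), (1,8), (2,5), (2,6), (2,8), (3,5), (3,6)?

Step 1: List the neighbors of each left vertex:
  1: 5, 7, 8
  2: 5, 6, 8
  3: 5, 6

Step 2: Greedily match left vertices, then look for augmenting paths:
  Match 1 -- 7
  Match 2 -- 6
  Match 3 -- 5
  No augmenting path remains.

Step 3: Verify this is maximum:
  Matching size 3 = min(|L|, |R|) = min(3, 5), which is an upper bound, so this matching is maximum.

Maximum matching: {(1,7), (2,6), (3,5)}
Size: 3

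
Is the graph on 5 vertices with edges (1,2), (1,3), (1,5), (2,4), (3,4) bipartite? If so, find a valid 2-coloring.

Step 1: Attempt 2-coloring using BFS:
  Start at vertex 1, assign color 0
  Color vertex 2 with color 1 (neighbor of 1)
  Color vertex 3 with color 1 (neighbor of 1)
  Color vertex 5 with color 1 (neighbor of 1)
  Color vertex 4 with color 0 (neighbor of 2)

Step 2: 2-coloring succeeded. No conflicts found.
  Set A (color 0): {1, 4}
  Set B (color 1): {2, 3, 5}

The graph is bipartite with partition {1, 4}, {2, 3, 5}.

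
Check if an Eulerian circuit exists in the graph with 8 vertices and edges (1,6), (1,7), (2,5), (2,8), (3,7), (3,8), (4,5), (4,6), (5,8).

Step 1: Find the degree of each vertex:
  deg(1) = 2
  deg(2) = 2
  deg(3) = 2
  deg(4) = 2
  deg(5) = 3
  deg(6) = 2
  deg(7) = 2
  deg(8) = 3

Step 2: Count vertices with odd degree:
  Odd-degree vertices: 5, 8 (2 total)

Step 3: Apply Euler's theorem:
  - Eulerian circuit exists iff graph is connected and all vertices have even degree
  - Eulerian path exists iff graph is connected and has 0 or 2 odd-degree vertices

Graph is connected with exactly 2 odd-degree vertices (5, 8).
Eulerian path exists (starting and ending at the odd-degree vertices), but no Eulerian circuit.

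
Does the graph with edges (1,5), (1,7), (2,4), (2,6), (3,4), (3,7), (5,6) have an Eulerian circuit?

Step 1: Find the degree of each vertex:
  deg(1) = 2
  deg(2) = 2
  deg(3) = 2
  deg(4) = 2
  deg(5) = 2
  deg(6) = 2
  deg(7) = 2

Step 2: Count vertices with odd degree:
  All vertices have even degree (0 odd-degree vertices)

Step 3: Apply Euler's theorem:
  - Eulerian circuit exists iff graph is connected and all vertices have even degree
  - Eulerian path exists iff graph is connected and has 0 or 2 odd-degree vertices

Graph is connected with 0 odd-degree vertices.
Both Eulerian circuit and Eulerian path exist.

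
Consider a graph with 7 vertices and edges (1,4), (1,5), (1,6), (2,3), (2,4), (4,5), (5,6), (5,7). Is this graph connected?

Step 1: Build adjacency list from edges:
  1: 4, 5, 6
  2: 3, 4
  3: 2
  4: 1, 2, 5
  5: 1, 4, 6, 7
  6: 1, 5
  7: 5

Step 2: Run BFS/DFS from vertex 1:
  Visited: {1, 4, 5, 6, 2, 7, 3}
  Reached 7 of 7 vertices

Step 3: All 7 vertices reached from vertex 1, so the graph is connected.
Answer: Yes, the graph is connected.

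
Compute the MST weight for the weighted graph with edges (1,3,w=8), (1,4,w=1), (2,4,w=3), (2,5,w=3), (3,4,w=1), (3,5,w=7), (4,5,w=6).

Apply Kruskal's algorithm (sort edges by weight, add if no cycle):

Sorted edges by weight:
  (1,4) w=1
  (3,4) w=1
  (2,5) w=3
  (2,4) w=3
  (4,5) w=6
  (3,5) w=7
  (1,3) w=8

Add edge (1,4) w=1 -- no cycle. Running total: 1
Add edge (3,4) w=1 -- no cycle. Running total: 2
Add edge (2,5) w=3 -- no cycle. Running total: 5
Add edge (2,4) w=3 -- no cycle. Running total: 8

MST edges: (1,4,w=1), (3,4,w=1), (2,5,w=3), (2,4,w=3)
Total MST weight: 1 + 1 + 3 + 3 = 8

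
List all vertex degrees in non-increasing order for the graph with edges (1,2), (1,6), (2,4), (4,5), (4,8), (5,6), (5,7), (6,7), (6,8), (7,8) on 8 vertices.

Step 1: Count edges incident to each vertex:
  deg(1) = 2 (neighbors: 2, 6)
  deg(2) = 2 (neighbors: 1, 4)
  deg(3) = 0 (neighbors: none)
  deg(4) = 3 (neighbors: 2, 5, 8)
  deg(5) = 3 (neighbors: 4, 6, 7)
  deg(6) = 4 (neighbors: 1, 5, 7, 8)
  deg(7) = 3 (neighbors: 5, 6, 8)
  deg(8) = 3 (neighbors: 4, 6, 7)

Step 2: Sort degrees in non-increasing order:
  Degrees: [2, 2, 0, 3, 3, 4, 3, 3] -> sorted: [4, 3, 3, 3, 3, 2, 2, 0]

Degree sequence: [4, 3, 3, 3, 3, 2, 2, 0]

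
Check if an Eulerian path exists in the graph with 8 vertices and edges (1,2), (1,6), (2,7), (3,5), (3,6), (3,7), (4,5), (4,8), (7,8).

Step 1: Find the degree of each vertex:
  deg(1) = 2
  deg(2) = 2
  deg(3) = 3
  deg(4) = 2
  deg(5) = 2
  deg(6) = 2
  deg(7) = 3
  deg(8) = 2

Step 2: Count vertices with odd degree:
  Odd-degree vertices: 3, 7 (2 total)

Step 3: Apply Euler's theorem:
  - Eulerian circuit exists iff graph is connected and all vertices have even degree
  - Eulerian path exists iff graph is connected and has 0 or 2 odd-degree vertices

Graph is connected with exactly 2 odd-degree vertices (3, 7).
Eulerian path exists (starting and ending at the odd-degree vertices), but no Eulerian circuit.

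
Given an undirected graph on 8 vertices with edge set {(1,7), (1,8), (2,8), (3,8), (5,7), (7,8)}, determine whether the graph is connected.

Step 1: Build adjacency list from edges:
  1: 7, 8
  2: 8
  3: 8
  4: (none)
  5: 7
  6: (none)
  7: 1, 5, 8
  8: 1, 2, 3, 7

Step 2: Run BFS/DFS from vertex 1:
  Visited: {1, 7, 8, 5, 2, 3}
  Reached 6 of 8 vertices

Step 3: Only 6 of 8 vertices reached. Graph is disconnected.
Connected components: {1, 2, 3, 5, 7, 8}, {4}, {6}
Answer: No, the graph is not connected (3 components).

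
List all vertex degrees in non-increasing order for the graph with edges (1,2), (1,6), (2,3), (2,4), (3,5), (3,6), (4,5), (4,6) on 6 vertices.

Step 1: Count edges incident to each vertex:
  deg(1) = 2 (neighbors: 2, 6)
  deg(2) = 3 (neighbors: 1, 3, 4)
  deg(3) = 3 (neighbors: 2, 5, 6)
  deg(4) = 3 (neighbors: 2, 5, 6)
  deg(5) = 2 (neighbors: 3, 4)
  deg(6) = 3 (neighbors: 1, 3, 4)

Step 2: Sort degrees in non-increasing order:
  Degrees: [2, 3, 3, 3, 2, 3] -> sorted: [3, 3, 3, 3, 2, 2]

Degree sequence: [3, 3, 3, 3, 2, 2]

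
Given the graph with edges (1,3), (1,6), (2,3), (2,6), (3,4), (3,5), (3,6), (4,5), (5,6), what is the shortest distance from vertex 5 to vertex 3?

Step 1: Build adjacency list:
  1: 3, 6
  2: 3, 6
  3: 1, 2, 4, 5, 6
  4: 3, 5
  5: 3, 4, 6
  6: 1, 2, 3, 5

Step 2: BFS from vertex 5 to find shortest path to 3:
  vertex 3 reached at distance 1

Step 3: Shortest path: 5 -> 3
Path length: 1 edge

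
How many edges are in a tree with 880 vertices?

A tree on n vertices always has exactly n - 1 edges.
For n = 880: edges = 880 - 1 = 879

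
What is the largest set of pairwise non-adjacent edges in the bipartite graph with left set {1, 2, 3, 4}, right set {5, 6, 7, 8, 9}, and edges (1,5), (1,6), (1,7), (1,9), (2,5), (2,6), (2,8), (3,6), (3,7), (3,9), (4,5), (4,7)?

Step 1: List the neighbors of each left vertex:
  1: 5, 6, 7, 9
  2: 5, 6, 8
  3: 6, 7, 9
  4: 5, 7

Step 2: Greedily match left vertices, then look for augmenting paths:
  Match 1 -- 9
  Match 2 -- 6
  Match 3 -- 7
  Match 4 -- 5
  No augmenting path remains.

Step 3: Verify this is maximum:
  Matching size 4 = min(|L|, |R|) = min(4, 5), which is an upper bound, so this matching is maximum.

Maximum matching: {(1,9), (2,6), (3,7), (4,5)}
Size: 4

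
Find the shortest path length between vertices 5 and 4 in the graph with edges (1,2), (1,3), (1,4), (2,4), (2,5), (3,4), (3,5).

Step 1: Build adjacency list:
  1: 2, 3, 4
  2: 1, 4, 5
  3: 1, 4, 5
  4: 1, 2, 3
  5: 2, 3

Step 2: BFS from vertex 5 to find shortest path to 4:
  vertex 2 reached at distance 1
  vertex 3 reached at distance 1
  vertex 1 reached at distance 2
  vertex 4 reached at distance 2

Step 3: Shortest path: 5 -> 3 -> 4
Path length: 2 edges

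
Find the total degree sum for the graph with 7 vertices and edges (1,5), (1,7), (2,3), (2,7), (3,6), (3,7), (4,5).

Step 1: Count edges incident to each vertex:
  deg(1) = 2 (neighbors: 5, 7)
  deg(2) = 2 (neighbors: 3, 7)
  deg(3) = 3 (neighbors: 2, 6, 7)
  deg(4) = 1 (neighbors: 5)
  deg(5) = 2 (neighbors: 1, 4)
  deg(6) = 1 (neighbors: 3)
  deg(7) = 3 (neighbors: 1, 2, 3)

Step 2: Sum all degrees:
  2 + 2 + 3 + 1 + 2 + 1 + 3 = 14

Verification: sum of degrees = 2 * |E| = 2 * 7 = 14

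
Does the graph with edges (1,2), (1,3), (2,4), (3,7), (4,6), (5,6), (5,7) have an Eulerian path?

Step 1: Find the degree of each vertex:
  deg(1) = 2
  deg(2) = 2
  deg(3) = 2
  deg(4) = 2
  deg(5) = 2
  deg(6) = 2
  deg(7) = 2

Step 2: Count vertices with odd degree:
  All vertices have even degree (0 odd-degree vertices)

Step 3: Apply Euler's theorem:
  - Eulerian circuit exists iff graph is connected and all vertices have even degree
  - Eulerian path exists iff graph is connected and has 0 or 2 odd-degree vertices

Graph is connected with 0 odd-degree vertices.
Both Eulerian circuit and Eulerian path exist.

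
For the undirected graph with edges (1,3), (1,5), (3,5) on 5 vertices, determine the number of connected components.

Step 1: Build adjacency list from edges:
  1: 3, 5
  2: (none)
  3: 1, 5
  4: (none)
  5: 1, 3

Step 2: Run BFS/DFS from vertex 1:
  Visited: {1, 3, 5}
  Reached 3 of 5 vertices

Step 3: Only 3 of 5 vertices reached. Graph is disconnected.
Connected components: {1, 3, 5}, {2}, {4}
Number of connected components: 3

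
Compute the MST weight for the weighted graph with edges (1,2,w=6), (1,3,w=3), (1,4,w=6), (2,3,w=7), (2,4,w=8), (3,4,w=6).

Apply Kruskal's algorithm (sort edges by weight, add if no cycle):

Sorted edges by weight:
  (1,3) w=3
  (1,4) w=6
  (1,2) w=6
  (3,4) w=6
  (2,3) w=7
  (2,4) w=8

Add edge (1,3) w=3 -- no cycle. Running total: 3
Add edge (1,4) w=6 -- no cycle. Running total: 9
Add edge (1,2) w=6 -- no cycle. Running total: 15

MST edges: (1,3,w=3), (1,4,w=6), (1,2,w=6)
Total MST weight: 3 + 6 + 6 = 15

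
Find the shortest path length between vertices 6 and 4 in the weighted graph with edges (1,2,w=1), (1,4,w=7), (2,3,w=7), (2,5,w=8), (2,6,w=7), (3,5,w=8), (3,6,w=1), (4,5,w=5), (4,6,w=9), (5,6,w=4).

Step 1: Build adjacency list with weights:
  1: 2(w=1), 4(w=7)
  2: 1(w=1), 3(w=7), 5(w=8), 6(w=7)
  3: 2(w=7), 5(w=8), 6(w=1)
  4: 1(w=7), 5(w=5), 6(w=9)
  5: 2(w=8), 3(w=8), 4(w=5), 6(w=4)
  6: 2(w=7), 3(w=1), 4(w=9), 5(w=4)

Step 2: Apply Dijkstra's algorithm from vertex 6:
  Visit vertex 6 (distance=0)
    Update dist[2] = 7
    Update dist[3] = 1
    Update dist[4] = 9
    Update dist[5] = 4
  Visit vertex 3 (distance=1)
  Visit vertex 5 (distance=4)
  Visit vertex 2 (distance=7)
    Update dist[1] = 8
  Visit vertex 1 (distance=8)
  Visit vertex 4 (distance=9)

Step 3: Shortest path: 6 -> 4
Total weight: 9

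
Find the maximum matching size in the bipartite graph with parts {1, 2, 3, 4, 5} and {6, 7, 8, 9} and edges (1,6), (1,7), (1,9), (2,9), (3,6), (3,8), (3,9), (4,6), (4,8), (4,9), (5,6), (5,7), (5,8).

Step 1: List the neighbors of each left vertex:
  1: 6, 7, 9
  2: 9
  3: 6, 8, 9
  4: 6, 8, 9
  5: 6, 7, 8

Step 2: Greedily match left vertices, then look for augmenting paths:
  Match 1 -- 6
  Match 2 -- 9
  Match 3 -- 8
  Match 5 -- 7
  No augmenting path remains.

Step 3: Verify this is maximum:
  Matching size 4 = min(|L|, |R|) = min(5, 4), which is an upper bound, so this matching is maximum.

Maximum matching: {(1,6), (2,9), (3,8), (5,7)}
Size: 4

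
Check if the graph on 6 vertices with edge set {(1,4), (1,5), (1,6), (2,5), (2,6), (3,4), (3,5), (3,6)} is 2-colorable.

Step 1: Attempt 2-coloring using BFS:
  Start at vertex 1, assign color 0
  Color vertex 4 with color 1 (neighbor of 1)
  Color vertex 5 with color 1 (neighbor of 1)
  Color vertex 6 with color 1 (neighbor of 1)
  Color vertex 3 with color 0 (neighbor of 4)
  Color vertex 2 with color 0 (neighbor of 5)

Step 2: 2-coloring succeeded. No conflicts found.
  Set A (color 0): {1, 2, 3}
  Set B (color 1): {4, 5, 6}

The graph is bipartite with partition {1, 2, 3}, {4, 5, 6}.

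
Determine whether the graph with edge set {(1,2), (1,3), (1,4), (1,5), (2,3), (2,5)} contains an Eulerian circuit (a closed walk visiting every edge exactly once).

Step 1: Find the degree of each vertex:
  deg(1) = 4
  deg(2) = 3
  deg(3) = 2
  deg(4) = 1
  deg(5) = 2

Step 2: Count vertices with odd degree:
  Odd-degree vertices: 2, 4 (2 total)

Step 3: Apply Euler's theorem:
  - Eulerian circuit exists iff graph is connected and all vertices have even degree
  - Eulerian path exists iff graph is connected and has 0 or 2 odd-degree vertices

Graph is connected with exactly 2 odd-degree vertices (2, 4).
Eulerian path exists (starting and ending at the odd-degree vertices), but no Eulerian circuit.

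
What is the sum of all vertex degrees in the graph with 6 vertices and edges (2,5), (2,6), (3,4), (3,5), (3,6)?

Step 1: Count edges incident to each vertex:
  deg(1) = 0 (neighbors: none)
  deg(2) = 2 (neighbors: 5, 6)
  deg(3) = 3 (neighbors: 4, 5, 6)
  deg(4) = 1 (neighbors: 3)
  deg(5) = 2 (neighbors: 2, 3)
  deg(6) = 2 (neighbors: 2, 3)

Step 2: Sum all degrees:
  0 + 2 + 3 + 1 + 2 + 2 = 10

Verification: sum of degrees = 2 * |E| = 2 * 5 = 10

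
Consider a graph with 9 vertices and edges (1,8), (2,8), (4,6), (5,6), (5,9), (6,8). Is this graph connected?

Step 1: Build adjacency list from edges:
  1: 8
  2: 8
  3: (none)
  4: 6
  5: 6, 9
  6: 4, 5, 8
  7: (none)
  8: 1, 2, 6
  9: 5

Step 2: Run BFS/DFS from vertex 1:
  Visited: {1, 8, 2, 6, 4, 5, 9}
  Reached 7 of 9 vertices

Step 3: Only 7 of 9 vertices reached. Graph is disconnected.
Connected components: {1, 2, 4, 5, 6, 8, 9}, {3}, {7}
Answer: No, the graph is not connected (3 components).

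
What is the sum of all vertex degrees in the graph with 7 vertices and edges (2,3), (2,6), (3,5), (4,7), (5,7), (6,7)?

Step 1: Count edges incident to each vertex:
  deg(1) = 0 (neighbors: none)
  deg(2) = 2 (neighbors: 3, 6)
  deg(3) = 2 (neighbors: 2, 5)
  deg(4) = 1 (neighbors: 7)
  deg(5) = 2 (neighbors: 3, 7)
  deg(6) = 2 (neighbors: 2, 7)
  deg(7) = 3 (neighbors: 4, 5, 6)

Step 2: Sum all degrees:
  0 + 2 + 2 + 1 + 2 + 2 + 3 = 12

Verification: sum of degrees = 2 * |E| = 2 * 6 = 12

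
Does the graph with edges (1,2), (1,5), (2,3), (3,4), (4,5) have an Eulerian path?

Step 1: Find the degree of each vertex:
  deg(1) = 2
  deg(2) = 2
  deg(3) = 2
  deg(4) = 2
  deg(5) = 2

Step 2: Count vertices with odd degree:
  All vertices have even degree (0 odd-degree vertices)

Step 3: Apply Euler's theorem:
  - Eulerian circuit exists iff graph is connected and all vertices have even degree
  - Eulerian path exists iff graph is connected and has 0 or 2 odd-degree vertices

Graph is connected with 0 odd-degree vertices.
Both Eulerian circuit and Eulerian path exist.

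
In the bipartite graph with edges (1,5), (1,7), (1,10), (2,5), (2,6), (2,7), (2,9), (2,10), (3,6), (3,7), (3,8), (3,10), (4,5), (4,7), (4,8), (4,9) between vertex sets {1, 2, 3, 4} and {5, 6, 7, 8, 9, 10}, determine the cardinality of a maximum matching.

Step 1: List the neighbors of each left vertex:
  1: 5, 7, 10
  2: 5, 6, 7, 9, 10
  3: 6, 7, 8, 10
  4: 5, 7, 8, 9

Step 2: Greedily match left vertices, then look for augmenting paths:
  Match 1 -- 5
  Match 2 -- 6
  Match 3 -- 7
  Match 4 -- 8
  No augmenting path remains.

Step 3: Verify this is maximum:
  Matching size 4 = min(|L|, |R|) = min(4, 6), which is an upper bound, so this matching is maximum.

Maximum matching: {(1,5), (2,6), (3,7), (4,8)}
Size: 4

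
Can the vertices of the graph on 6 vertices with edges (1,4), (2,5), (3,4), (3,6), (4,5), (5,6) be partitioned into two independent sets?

Step 1: Attempt 2-coloring using BFS:
  Start at vertex 1, assign color 0
  Color vertex 4 with color 1 (neighbor of 1)
  Color vertex 3 with color 0 (neighbor of 4)
  Color vertex 5 with color 0 (neighbor of 4)
  Color vertex 6 with color 1 (neighbor of 3)
  Color vertex 2 with color 1 (neighbor of 5)

Step 2: 2-coloring succeeded. No conflicts found.
  Set A (color 0): {1, 3, 5}
  Set B (color 1): {2, 4, 6}

The graph is bipartite with partition {1, 3, 5}, {2, 4, 6}.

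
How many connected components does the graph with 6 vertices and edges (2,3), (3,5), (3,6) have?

Step 1: Build adjacency list from edges:
  1: (none)
  2: 3
  3: 2, 5, 6
  4: (none)
  5: 3
  6: 3

Step 2: Run BFS/DFS from vertex 1:
  Visited: {1}
  Reached 1 of 6 vertices

Step 3: Only 1 of 6 vertices reached. Graph is disconnected.
Connected components: {1}, {2, 3, 5, 6}, {4}
Number of connected components: 3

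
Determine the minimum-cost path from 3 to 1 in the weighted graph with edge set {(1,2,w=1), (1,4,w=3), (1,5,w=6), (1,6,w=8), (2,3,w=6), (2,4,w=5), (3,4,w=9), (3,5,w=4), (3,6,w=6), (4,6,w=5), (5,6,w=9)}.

Step 1: Build adjacency list with weights:
  1: 2(w=1), 4(w=3), 5(w=6), 6(w=8)
  2: 1(w=1), 3(w=6), 4(w=5)
  3: 2(w=6), 4(w=9), 5(w=4), 6(w=6)
  4: 1(w=3), 2(w=5), 3(w=9), 6(w=5)
  5: 1(w=6), 3(w=4), 6(w=9)
  6: 1(w=8), 3(w=6), 4(w=5), 5(w=9)

Step 2: Apply Dijkstra's algorithm from vertex 3:
  Visit vertex 3 (distance=0)
    Update dist[2] = 6
    Update dist[4] = 9
    Update dist[5] = 4
    Update dist[6] = 6
  Visit vertex 5 (distance=4)
    Update dist[1] = 10
  Visit vertex 2 (distance=6)
    Update dist[1] = 7
  Visit vertex 6 (distance=6)
  Visit vertex 1 (distance=7)

Step 3: Shortest path: 3 -> 2 -> 1
Total weight: 6 + 1 = 7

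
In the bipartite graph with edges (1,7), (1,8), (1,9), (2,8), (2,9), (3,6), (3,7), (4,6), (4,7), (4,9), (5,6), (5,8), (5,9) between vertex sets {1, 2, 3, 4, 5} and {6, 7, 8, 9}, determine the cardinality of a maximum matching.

Step 1: List the neighbors of each left vertex:
  1: 7, 8, 9
  2: 8, 9
  3: 6, 7
  4: 6, 7, 9
  5: 6, 8, 9

Step 2: Greedily match left vertices, then look for augmenting paths:
  Match 1 -- 7
  Match 2 -- 8
  Match 3 -- 6
  Match 4 -- 9
  No augmenting path remains.

Step 3: Verify this is maximum:
  Matching size 4 = min(|L|, |R|) = min(5, 4), which is an upper bound, so this matching is maximum.

Maximum matching: {(1,7), (2,8), (3,6), (4,9)}
Size: 4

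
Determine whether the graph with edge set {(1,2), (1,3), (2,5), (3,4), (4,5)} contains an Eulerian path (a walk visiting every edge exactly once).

Step 1: Find the degree of each vertex:
  deg(1) = 2
  deg(2) = 2
  deg(3) = 2
  deg(4) = 2
  deg(5) = 2

Step 2: Count vertices with odd degree:
  All vertices have even degree (0 odd-degree vertices)

Step 3: Apply Euler's theorem:
  - Eulerian circuit exists iff graph is connected and all vertices have even degree
  - Eulerian path exists iff graph is connected and has 0 or 2 odd-degree vertices

Graph is connected with 0 odd-degree vertices.
Both Eulerian circuit and Eulerian path exist.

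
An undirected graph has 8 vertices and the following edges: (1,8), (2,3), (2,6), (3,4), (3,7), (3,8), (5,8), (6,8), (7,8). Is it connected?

Step 1: Build adjacency list from edges:
  1: 8
  2: 3, 6
  3: 2, 4, 7, 8
  4: 3
  5: 8
  6: 2, 8
  7: 3, 8
  8: 1, 3, 5, 6, 7

Step 2: Run BFS/DFS from vertex 1:
  Visited: {1, 8, 3, 5, 6, 7, 2, 4}
  Reached 8 of 8 vertices

Step 3: All 8 vertices reached from vertex 1, so the graph is connected.
Answer: Yes, the graph is connected.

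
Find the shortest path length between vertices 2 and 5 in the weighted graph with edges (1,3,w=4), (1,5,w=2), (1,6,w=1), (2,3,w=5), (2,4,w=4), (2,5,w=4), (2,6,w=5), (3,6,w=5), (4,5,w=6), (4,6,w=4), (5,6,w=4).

Step 1: Build adjacency list with weights:
  1: 3(w=4), 5(w=2), 6(w=1)
  2: 3(w=5), 4(w=4), 5(w=4), 6(w=5)
  3: 1(w=4), 2(w=5), 6(w=5)
  4: 2(w=4), 5(w=6), 6(w=4)
  5: 1(w=2), 2(w=4), 4(w=6), 6(w=4)
  6: 1(w=1), 2(w=5), 3(w=5), 4(w=4), 5(w=4)

Step 2: Apply Dijkstra's algorithm from vertex 2:
  Visit vertex 2 (distance=0)
    Update dist[3] = 5
    Update dist[4] = 4
    Update dist[5] = 4
    Update dist[6] = 5
  Visit vertex 4 (distance=4)
  Visit vertex 5 (distance=4)
    Update dist[1] = 6

Step 3: Shortest path: 2 -> 5
Total weight: 4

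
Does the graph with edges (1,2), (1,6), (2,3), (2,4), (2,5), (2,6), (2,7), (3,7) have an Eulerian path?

Step 1: Find the degree of each vertex:
  deg(1) = 2
  deg(2) = 6
  deg(3) = 2
  deg(4) = 1
  deg(5) = 1
  deg(6) = 2
  deg(7) = 2

Step 2: Count vertices with odd degree:
  Odd-degree vertices: 4, 5 (2 total)

Step 3: Apply Euler's theorem:
  - Eulerian circuit exists iff graph is connected and all vertices have even degree
  - Eulerian path exists iff graph is connected and has 0 or 2 odd-degree vertices

Graph is connected with exactly 2 odd-degree vertices (4, 5).
Eulerian path exists (starting and ending at the odd-degree vertices), but no Eulerian circuit.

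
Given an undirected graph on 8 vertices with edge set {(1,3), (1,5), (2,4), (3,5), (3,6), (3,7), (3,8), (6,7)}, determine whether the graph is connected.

Step 1: Build adjacency list from edges:
  1: 3, 5
  2: 4
  3: 1, 5, 6, 7, 8
  4: 2
  5: 1, 3
  6: 3, 7
  7: 3, 6
  8: 3

Step 2: Run BFS/DFS from vertex 1:
  Visited: {1, 3, 5, 6, 7, 8}
  Reached 6 of 8 vertices

Step 3: Only 6 of 8 vertices reached. Graph is disconnected.
Connected components: {1, 3, 5, 6, 7, 8}, {2, 4}
Answer: No, the graph is not connected (2 components).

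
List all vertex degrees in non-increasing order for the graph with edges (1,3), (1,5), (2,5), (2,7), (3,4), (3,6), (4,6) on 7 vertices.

Step 1: Count edges incident to each vertex:
  deg(1) = 2 (neighbors: 3, 5)
  deg(2) = 2 (neighbors: 5, 7)
  deg(3) = 3 (neighbors: 1, 4, 6)
  deg(4) = 2 (neighbors: 3, 6)
  deg(5) = 2 (neighbors: 1, 2)
  deg(6) = 2 (neighbors: 3, 4)
  deg(7) = 1 (neighbors: 2)

Step 2: Sort degrees in non-increasing order:
  Degrees: [2, 2, 3, 2, 2, 2, 1] -> sorted: [3, 2, 2, 2, 2, 2, 1]

Degree sequence: [3, 2, 2, 2, 2, 2, 1]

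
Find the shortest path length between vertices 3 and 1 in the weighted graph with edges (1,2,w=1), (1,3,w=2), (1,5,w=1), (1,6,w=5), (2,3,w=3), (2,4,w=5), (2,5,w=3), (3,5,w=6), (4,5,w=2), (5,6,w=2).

Step 1: Build adjacency list with weights:
  1: 2(w=1), 3(w=2), 5(w=1), 6(w=5)
  2: 1(w=1), 3(w=3), 4(w=5), 5(w=3)
  3: 1(w=2), 2(w=3), 5(w=6)
  4: 2(w=5), 5(w=2)
  5: 1(w=1), 2(w=3), 3(w=6), 4(w=2), 6(w=2)
  6: 1(w=5), 5(w=2)

Step 2: Apply Dijkstra's algorithm from vertex 3:
  Visit vertex 3 (distance=0)
    Update dist[1] = 2
    Update dist[2] = 3
    Update dist[5] = 6
  Visit vertex 1 (distance=2)
    Update dist[5] = 3
    Update dist[6] = 7

Step 3: Shortest path: 3 -> 1
Total weight: 2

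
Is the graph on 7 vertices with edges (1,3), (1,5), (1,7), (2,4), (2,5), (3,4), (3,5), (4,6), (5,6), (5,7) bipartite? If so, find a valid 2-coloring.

Step 1: Attempt 2-coloring using BFS:
  Start at vertex 1, assign color 0
  Color vertex 3 with color 1 (neighbor of 1)
  Color vertex 5 with color 1 (neighbor of 1)
  Color vertex 7 with color 1 (neighbor of 1)
  Color vertex 4 with color 0 (neighbor of 3)

Step 2: Conflict found! Vertices 3 and 5 are adjacent but have the same color.
This means the graph contains an odd cycle.

The graph is NOT bipartite.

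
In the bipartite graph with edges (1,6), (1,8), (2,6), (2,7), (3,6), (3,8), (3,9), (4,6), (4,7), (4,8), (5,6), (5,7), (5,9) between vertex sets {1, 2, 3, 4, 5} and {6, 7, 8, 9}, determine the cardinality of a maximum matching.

Step 1: List the neighbors of each left vertex:
  1: 6, 8
  2: 6, 7
  3: 6, 8, 9
  4: 6, 7, 8
  5: 6, 7, 9

Step 2: Greedily match left vertices, then look for augmenting paths:
  Match 1 -- 6
  Match 2 -- 7
  Match 3 -- 8
  Match 5 -- 9
  No augmenting path remains.

Step 3: Verify this is maximum:
  Matching size 4 = min(|L|, |R|) = min(5, 4), which is an upper bound, so this matching is maximum.

Maximum matching: {(1,6), (2,7), (3,8), (5,9)}
Size: 4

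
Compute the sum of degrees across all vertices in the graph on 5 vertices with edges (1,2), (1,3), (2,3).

Step 1: Count edges incident to each vertex:
  deg(1) = 2 (neighbors: 2, 3)
  deg(2) = 2 (neighbors: 1, 3)
  deg(3) = 2 (neighbors: 1, 2)
  deg(4) = 0 (neighbors: none)
  deg(5) = 0 (neighbors: none)

Step 2: Sum all degrees:
  2 + 2 + 2 + 0 + 0 = 6

Verification: sum of degrees = 2 * |E| = 2 * 3 = 6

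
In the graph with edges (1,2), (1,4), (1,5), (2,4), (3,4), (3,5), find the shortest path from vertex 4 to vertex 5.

Step 1: Build adjacency list:
  1: 2, 4, 5
  2: 1, 4
  3: 4, 5
  4: 1, 2, 3
  5: 1, 3

Step 2: BFS from vertex 4 to find shortest path to 5:
  vertex 1 reached at distance 1
  vertex 2 reached at distance 1
  vertex 3 reached at distance 1
  vertex 5 reached at distance 2

Step 3: Shortest path: 4 -> 1 -> 5
Path length: 2 edges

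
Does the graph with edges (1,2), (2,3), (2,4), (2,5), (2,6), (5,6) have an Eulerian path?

Step 1: Find the degree of each vertex:
  deg(1) = 1
  deg(2) = 5
  deg(3) = 1
  deg(4) = 1
  deg(5) = 2
  deg(6) = 2

Step 2: Count vertices with odd degree:
  Odd-degree vertices: 1, 2, 3, 4 (4 total)

Step 3: Apply Euler's theorem:
  - Eulerian circuit exists iff graph is connected and all vertices have even degree
  - Eulerian path exists iff graph is connected and has 0 or 2 odd-degree vertices

Graph has 4 odd-degree vertices (need 0 or 2).
Neither Eulerian path nor Eulerian circuit exists.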